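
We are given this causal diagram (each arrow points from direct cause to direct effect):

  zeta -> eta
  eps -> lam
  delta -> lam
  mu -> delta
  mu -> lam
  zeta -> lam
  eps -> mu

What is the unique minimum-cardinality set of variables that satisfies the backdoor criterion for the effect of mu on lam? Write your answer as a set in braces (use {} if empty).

{eps}

Variables eligible for adjustment (non-descendants of mu, excluding mu and lam): {eps, eta, zeta}.
Backdoor paths from mu to lam:
  P1: mu <- eps -> lam
The empty set is not sufficient: P1 (mu <- eps -> lam) has no collider blocking it and no conditioned non-collider, so it is open.
Try {eps}:
  P1: blocked at fork node eps ∈ conditioning set.
{eps} contains no descendant of mu and blocks every backdoor path.
No other singleton works — e.g. {zeta} leaves P1 open — so {eps} is the unique smallest valid adjustment set.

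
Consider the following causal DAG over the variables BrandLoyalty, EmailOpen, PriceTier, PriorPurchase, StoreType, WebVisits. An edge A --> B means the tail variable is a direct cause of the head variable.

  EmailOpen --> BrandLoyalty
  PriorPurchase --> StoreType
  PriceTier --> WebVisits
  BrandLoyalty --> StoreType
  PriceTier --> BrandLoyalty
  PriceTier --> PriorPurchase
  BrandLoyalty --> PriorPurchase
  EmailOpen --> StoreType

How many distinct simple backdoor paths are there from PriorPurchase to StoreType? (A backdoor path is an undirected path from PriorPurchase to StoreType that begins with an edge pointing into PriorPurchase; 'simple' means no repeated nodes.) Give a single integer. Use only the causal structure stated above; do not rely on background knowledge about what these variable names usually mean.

A backdoor path from PriorPurchase to StoreType is any simple undirected path whose first edge points into PriorPurchase (i.e. leaves PriorPurchase via a parent).
Parents of PriorPurchase: {BrandLoyalty, PriceTier}.
Enumerating:
  P1: PriorPurchase <- PriceTier -> BrandLoyalty <- EmailOpen -> StoreType
  P2: PriorPurchase <- PriceTier -> BrandLoyalty -> StoreType
  P3: PriorPurchase <- BrandLoyalty <- EmailOpen -> StoreType
  P4: PriorPurchase <- BrandLoyalty -> StoreType
That exhausts the simple backdoor paths. Count: 4.

4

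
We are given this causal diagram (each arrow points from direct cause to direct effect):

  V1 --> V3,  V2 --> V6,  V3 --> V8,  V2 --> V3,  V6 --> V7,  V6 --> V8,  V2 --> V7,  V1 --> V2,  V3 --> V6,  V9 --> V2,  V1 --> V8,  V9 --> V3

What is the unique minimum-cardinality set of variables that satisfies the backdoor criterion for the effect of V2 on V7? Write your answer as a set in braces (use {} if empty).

Variables eligible for adjustment (non-descendants of V2, excluding V2 and V7): {V1, V9}.
Backdoor paths from V2 to V7:
  P1: V2 <- V1 -> V3 -> V6 -> V7
  P2: V2 <- V1 -> V3 -> V8 <- V6 -> V7
  P3: V2 <- V1 -> V8 <- V3 -> V6 -> V7
  P4: V2 <- V1 -> V8 <- V6 -> V7
  P5: V2 <- V9 -> V3 <- V1 -> V8 <- V6 -> V7
  P6: V2 <- V9 -> V3 -> V6 -> V7
  P7: V2 <- V9 -> V3 -> V8 <- V6 -> V7
The empty set is not sufficient: P1 (V2 <- V1 -> V3 -> V6 -> V7) has no collider blocking it and no conditioned non-collider, so it is open.
Try {V1, V9}:
  P1: blocked at fork node V1 ∈ conditioning set.
  P2: blocked at fork node V1 ∈ conditioning set.
  P3: blocked at fork node V1 ∈ conditioning set.
  P4: blocked at fork node V1 ∈ conditioning set.
  P5: blocked at fork node V9 ∈ conditioning set.
  P6: blocked at fork node V9 ∈ conditioning set.
  P7: blocked at fork node V9 ∈ conditioning set.
{V1, V9} contains no descendant of V2 and blocks every backdoor path.
Every element of {V1, V9} is needed (dropping V1 leaves P1 open; dropping V9 leaves P6 open), so no proper subset is valid.
Among all size-2 subsets of the eligible variables, only {V1, V9} blocks every backdoor path, so it is the unique smallest valid adjustment set.

{V1, V9}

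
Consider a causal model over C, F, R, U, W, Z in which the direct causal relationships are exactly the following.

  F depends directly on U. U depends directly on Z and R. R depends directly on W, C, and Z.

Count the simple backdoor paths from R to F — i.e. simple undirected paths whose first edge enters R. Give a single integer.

A backdoor path from R to F is any simple undirected path whose first edge points into R (i.e. leaves R via a parent).
Parents of R: {C, W, Z}.
Enumerating:
  P1: R <- Z -> U -> F
That exhausts the simple backdoor paths. Count: 1.

1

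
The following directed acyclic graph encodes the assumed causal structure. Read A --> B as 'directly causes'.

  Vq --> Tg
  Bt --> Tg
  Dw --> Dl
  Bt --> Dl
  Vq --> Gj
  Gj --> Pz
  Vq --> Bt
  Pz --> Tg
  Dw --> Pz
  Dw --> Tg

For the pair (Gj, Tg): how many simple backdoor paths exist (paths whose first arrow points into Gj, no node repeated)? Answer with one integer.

A backdoor path from Gj to Tg is any simple undirected path whose first edge points into Gj (i.e. leaves Gj via a parent).
Parents of Gj: {Vq}.
Enumerating:
  P1: Gj <- Vq -> Bt -> Dl <- Dw -> Pz -> Tg
  P2: Gj <- Vq -> Bt -> Dl <- Dw -> Tg
  P3: Gj <- Vq -> Bt -> Tg
  P4: Gj <- Vq -> Tg
That exhausts the simple backdoor paths. Count: 4.

4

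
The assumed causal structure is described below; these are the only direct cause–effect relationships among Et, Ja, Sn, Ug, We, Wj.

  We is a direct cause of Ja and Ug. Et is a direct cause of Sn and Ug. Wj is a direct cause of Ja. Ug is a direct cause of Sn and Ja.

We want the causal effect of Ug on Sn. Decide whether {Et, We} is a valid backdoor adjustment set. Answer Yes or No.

Yes

Backdoor paths from Ug to Sn (paths whose first edge points into Ug):
  P1: Ug <- Et -> Sn
Condition 1 (no descendant of Ug in the set): holds — descendants of Ug are {Ja, Sn}; none are in {Et, We}.
Condition 2 (every backdoor path blocked by {Et, We}):
  P1: blocked at fork node Et ∈ conditioning set.
{Et, We} satisfies the backdoor criterion.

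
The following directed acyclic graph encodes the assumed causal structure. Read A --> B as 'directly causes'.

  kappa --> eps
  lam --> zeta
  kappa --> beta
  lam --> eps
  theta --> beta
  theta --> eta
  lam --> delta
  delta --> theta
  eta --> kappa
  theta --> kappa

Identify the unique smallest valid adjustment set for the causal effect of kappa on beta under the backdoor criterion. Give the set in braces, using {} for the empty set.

Variables eligible for adjustment (non-descendants of kappa, excluding kappa and beta): {delta, eta, lam, theta, zeta}.
Backdoor paths from kappa to beta:
  P1: kappa <- theta -> beta
  P2: kappa <- eta <- theta -> beta
The empty set is not sufficient: P1 (kappa <- theta -> beta) has no collider blocking it and no conditioned non-collider, so it is open.
Try {theta}:
  P1: blocked at fork node theta ∈ conditioning set.
  P2: blocked at fork node theta ∈ conditioning set.
{theta} contains no descendant of kappa and blocks every backdoor path.
No other singleton works — e.g. {lam} leaves P1 open — so {theta} is the unique smallest valid adjustment set.

{theta}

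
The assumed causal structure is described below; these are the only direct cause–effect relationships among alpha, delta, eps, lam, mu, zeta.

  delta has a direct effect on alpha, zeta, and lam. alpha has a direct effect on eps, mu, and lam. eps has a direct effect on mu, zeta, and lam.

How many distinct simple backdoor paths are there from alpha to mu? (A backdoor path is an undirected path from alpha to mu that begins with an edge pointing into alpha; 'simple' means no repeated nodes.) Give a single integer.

A backdoor path from alpha to mu is any simple undirected path whose first edge points into alpha (i.e. leaves alpha via a parent).
Parents of alpha: {delta}.
Enumerating:
  P1: alpha <- delta -> lam <- eps -> mu
  P2: alpha <- delta -> zeta <- eps -> mu
That exhausts the simple backdoor paths. Count: 2.

2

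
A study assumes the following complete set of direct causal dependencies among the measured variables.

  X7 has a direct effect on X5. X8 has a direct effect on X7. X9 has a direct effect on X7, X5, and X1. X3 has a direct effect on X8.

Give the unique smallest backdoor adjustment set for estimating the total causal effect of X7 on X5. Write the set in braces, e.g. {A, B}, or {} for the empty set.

{X9}

Variables eligible for adjustment (non-descendants of X7, excluding X7 and X5): {X1, X3, X8, X9}.
Backdoor paths from X7 to X5:
  P1: X7 <- X9 -> X5
The empty set is not sufficient: P1 (X7 <- X9 -> X5) has no collider blocking it and no conditioned non-collider, so it is open.
Try {X9}:
  P1: blocked at fork node X9 ∈ conditioning set.
{X9} contains no descendant of X7 and blocks every backdoor path.
No other singleton works — e.g. {X3} leaves P1 open — so {X9} is the unique smallest valid adjustment set.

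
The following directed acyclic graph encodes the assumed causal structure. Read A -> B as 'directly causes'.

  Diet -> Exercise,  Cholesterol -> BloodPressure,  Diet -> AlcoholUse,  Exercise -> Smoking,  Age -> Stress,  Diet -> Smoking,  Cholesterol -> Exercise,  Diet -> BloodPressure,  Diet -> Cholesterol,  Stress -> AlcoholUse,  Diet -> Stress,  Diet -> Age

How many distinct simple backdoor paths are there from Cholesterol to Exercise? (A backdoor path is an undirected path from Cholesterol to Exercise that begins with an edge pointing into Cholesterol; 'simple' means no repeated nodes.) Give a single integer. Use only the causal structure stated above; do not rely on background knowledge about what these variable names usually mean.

A backdoor path from Cholesterol to Exercise is any simple undirected path whose first edge points into Cholesterol (i.e. leaves Cholesterol via a parent).
Parents of Cholesterol: {Diet}.
Enumerating:
  P1: Cholesterol <- Diet -> Exercise
  P2: Cholesterol <- Diet -> Smoking <- Exercise
That exhausts the simple backdoor paths. Count: 2.

2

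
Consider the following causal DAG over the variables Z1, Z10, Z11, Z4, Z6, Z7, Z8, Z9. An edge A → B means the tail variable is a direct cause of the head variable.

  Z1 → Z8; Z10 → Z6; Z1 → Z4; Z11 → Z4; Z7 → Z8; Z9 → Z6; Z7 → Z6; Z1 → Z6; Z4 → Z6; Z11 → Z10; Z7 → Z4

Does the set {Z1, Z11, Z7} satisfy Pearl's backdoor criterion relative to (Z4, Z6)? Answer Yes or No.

Yes

Backdoor paths from Z4 to Z6 (paths whose first edge points into Z4):
  P1: Z4 <- Z1 -> Z8 <- Z7 -> Z6
  P2: Z4 <- Z1 -> Z6
  P3: Z4 <- Z7 -> Z8 <- Z1 -> Z6
  P4: Z4 <- Z7 -> Z6
  P5: Z4 <- Z11 -> Z10 -> Z6
Condition 1 (no descendant of Z4 in the set): holds — descendants of Z4 are {Z6}; none are in {Z1, Z11, Z7}.
Condition 2 (every backdoor path blocked by {Z1, Z11, Z7}):
  P1: blocked at fork node Z1 ∈ conditioning set.
  P2: blocked at fork node Z1 ∈ conditioning set.
  P3: blocked at fork node Z7 ∈ conditioning set.
  P4: blocked at fork node Z7 ∈ conditioning set.
  P5: blocked at fork node Z11 ∈ conditioning set.
{Z1, Z11, Z7} satisfies the backdoor criterion.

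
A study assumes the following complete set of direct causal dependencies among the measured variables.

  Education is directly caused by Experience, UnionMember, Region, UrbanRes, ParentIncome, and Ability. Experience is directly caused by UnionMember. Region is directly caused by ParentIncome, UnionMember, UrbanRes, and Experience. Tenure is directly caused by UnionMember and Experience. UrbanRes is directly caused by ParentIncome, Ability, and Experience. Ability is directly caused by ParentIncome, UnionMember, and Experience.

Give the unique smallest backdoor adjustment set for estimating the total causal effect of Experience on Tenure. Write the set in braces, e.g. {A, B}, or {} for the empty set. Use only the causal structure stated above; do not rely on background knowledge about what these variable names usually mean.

{UnionMember}

Variables eligible for adjustment (non-descendants of Experience, excluding Experience and Tenure): {ParentIncome, UnionMember}.
Backdoor paths from Experience to Tenure:
  P1: Experience <- UnionMember -> Tenure
The empty set is not sufficient: P1 (Experience <- UnionMember -> Tenure) has no collider blocking it and no conditioned non-collider, so it is open.
Try {UnionMember}:
  P1: blocked at fork node UnionMember ∈ conditioning set.
{UnionMember} contains no descendant of Experience and blocks every backdoor path.
No other singleton works — e.g. {ParentIncome} leaves P1 open — so {UnionMember} is the unique smallest valid adjustment set.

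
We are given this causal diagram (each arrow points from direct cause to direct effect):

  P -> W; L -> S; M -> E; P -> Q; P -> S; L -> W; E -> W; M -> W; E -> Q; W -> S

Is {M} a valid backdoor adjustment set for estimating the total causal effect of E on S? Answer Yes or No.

Yes

Backdoor paths from E to S (paths whose first edge points into E):
  P1: E <- M -> W <- P -> S
  P2: E <- M -> W <- L -> S
  P3: E <- M -> W -> S
Condition 1 (no descendant of E in the set): holds — descendants of E are {Q, S, W}; none are in {M}.
Condition 2 (every backdoor path blocked by {M}):
  P1: blocked at fork node M ∈ conditioning set.
  P2: blocked at fork node M ∈ conditioning set.
  P3: blocked at fork node M ∈ conditioning set.
{M} satisfies the backdoor criterion.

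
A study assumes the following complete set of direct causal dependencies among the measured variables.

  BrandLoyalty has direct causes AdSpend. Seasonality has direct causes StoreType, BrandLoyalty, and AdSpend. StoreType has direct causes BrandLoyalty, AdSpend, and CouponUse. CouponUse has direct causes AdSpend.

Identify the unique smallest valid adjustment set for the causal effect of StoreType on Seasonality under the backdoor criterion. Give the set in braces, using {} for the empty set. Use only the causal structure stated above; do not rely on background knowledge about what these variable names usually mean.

{AdSpend, BrandLoyalty}

Variables eligible for adjustment (non-descendants of StoreType, excluding StoreType and Seasonality): {AdSpend, BrandLoyalty, CouponUse}.
Backdoor paths from StoreType to Seasonality:
  P1: StoreType <- AdSpend -> BrandLoyalty -> Seasonality
  P2: StoreType <- AdSpend -> Seasonality
  P3: StoreType <- BrandLoyalty <- AdSpend -> Seasonality
  P4: StoreType <- BrandLoyalty -> Seasonality
  P5: StoreType <- CouponUse <- AdSpend -> BrandLoyalty -> Seasonality
  P6: StoreType <- CouponUse <- AdSpend -> Seasonality
The empty set is not sufficient: P1 (StoreType <- AdSpend -> BrandLoyalty -> Seasonality) has no collider blocking it and no conditioned non-collider, so it is open.
Try {AdSpend, BrandLoyalty}:
  P1: blocked at fork node AdSpend ∈ conditioning set.
  P2: blocked at fork node AdSpend ∈ conditioning set.
  P3: blocked at chain node BrandLoyalty ∈ conditioning set.
  P4: blocked at fork node BrandLoyalty ∈ conditioning set.
  P5: blocked at fork node AdSpend ∈ conditioning set.
  P6: blocked at fork node AdSpend ∈ conditioning set.
{AdSpend, BrandLoyalty} contains no descendant of StoreType and blocks every backdoor path.
Every element of {AdSpend, BrandLoyalty} is needed (dropping AdSpend leaves P2 open; dropping BrandLoyalty leaves P4 open), so no proper subset is valid.
Among all size-2 subsets of the eligible variables, only {AdSpend, BrandLoyalty} blocks every backdoor path, so it is the unique smallest valid adjustment set.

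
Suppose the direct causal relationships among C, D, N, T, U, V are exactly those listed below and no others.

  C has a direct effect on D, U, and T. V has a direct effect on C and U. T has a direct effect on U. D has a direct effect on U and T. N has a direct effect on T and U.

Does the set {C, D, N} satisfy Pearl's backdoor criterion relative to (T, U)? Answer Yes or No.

Yes

Backdoor paths from T to U (paths whose first edge points into T):
  P1: T <- N -> U
  P2: T <- C <- V -> U
  P3: T <- C -> D -> U
  P4: T <- C -> U
  P5: T <- D <- C <- V -> U
  P6: T <- D <- C -> U
  P7: T <- D -> U
Condition 1 (no descendant of T in the set): holds — descendants of T are {U}; none are in {C, D, N}.
Condition 2 (every backdoor path blocked by {C, D, N}):
  P1: blocked at fork node N ∈ conditioning set.
  P2: blocked at chain node C ∈ conditioning set.
  P3: blocked at fork node C ∈ conditioning set.
  P4: blocked at fork node C ∈ conditioning set.
  P5: blocked at chain node D ∈ conditioning set.
  P6: blocked at chain node D ∈ conditioning set.
  P7: blocked at fork node D ∈ conditioning set.
{C, D, N} satisfies the backdoor criterion.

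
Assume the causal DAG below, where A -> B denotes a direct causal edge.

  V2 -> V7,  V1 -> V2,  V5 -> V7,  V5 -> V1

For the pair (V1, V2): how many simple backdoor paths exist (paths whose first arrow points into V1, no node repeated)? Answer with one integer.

A backdoor path from V1 to V2 is any simple undirected path whose first edge points into V1 (i.e. leaves V1 via a parent).
Parents of V1: {V5}.
Enumerating:
  P1: V1 <- V5 -> V7 <- V2
That exhausts the simple backdoor paths. Count: 1.

1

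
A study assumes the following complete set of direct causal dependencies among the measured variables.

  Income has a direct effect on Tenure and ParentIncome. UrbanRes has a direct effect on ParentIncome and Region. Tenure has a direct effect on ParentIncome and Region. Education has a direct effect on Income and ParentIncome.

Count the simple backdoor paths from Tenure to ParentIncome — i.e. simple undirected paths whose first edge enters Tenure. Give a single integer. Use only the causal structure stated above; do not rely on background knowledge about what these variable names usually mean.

2

A backdoor path from Tenure to ParentIncome is any simple undirected path whose first edge points into Tenure (i.e. leaves Tenure via a parent).
Parents of Tenure: {Income}.
Enumerating:
  P1: Tenure <- Income <- Education -> ParentIncome
  P2: Tenure <- Income -> ParentIncome
That exhausts the simple backdoor paths. Count: 2.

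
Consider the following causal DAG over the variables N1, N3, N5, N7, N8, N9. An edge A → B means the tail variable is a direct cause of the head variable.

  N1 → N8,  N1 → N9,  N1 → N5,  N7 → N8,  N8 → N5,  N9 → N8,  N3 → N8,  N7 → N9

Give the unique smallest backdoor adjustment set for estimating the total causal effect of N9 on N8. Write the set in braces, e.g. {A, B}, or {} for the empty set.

{N1, N7}

Variables eligible for adjustment (non-descendants of N9, excluding N9 and N8): {N1, N3, N7}.
Backdoor paths from N9 to N8:
  P1: N9 <- N1 -> N8
  P2: N9 <- N1 -> N5 <- N8
  P3: N9 <- N7 -> N8
The empty set is not sufficient: P1 (N9 <- N1 -> N8) has no collider blocking it and no conditioned non-collider, so it is open.
Try {N1, N7}:
  P1: blocked at fork node N1 ∈ conditioning set.
  P2: blocked at fork node N1 ∈ conditioning set.
  P3: blocked at fork node N7 ∈ conditioning set.
{N1, N7} contains no descendant of N9 and blocks every backdoor path.
Every element of {N1, N7} is needed (dropping N1 leaves P1 open; dropping N7 leaves P3 open), so no proper subset is valid.
Among all size-2 subsets of the eligible variables, only {N1, N7} blocks every backdoor path, so it is the unique smallest valid adjustment set.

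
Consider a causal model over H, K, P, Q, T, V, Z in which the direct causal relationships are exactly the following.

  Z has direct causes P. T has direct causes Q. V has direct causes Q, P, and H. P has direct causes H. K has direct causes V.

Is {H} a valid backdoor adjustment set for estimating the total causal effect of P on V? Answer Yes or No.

Backdoor paths from P to V (paths whose first edge points into P):
  P1: P <- H -> V
Condition 1 (no descendant of P in the set): holds — descendants of P are {K, V, Z}; none are in {H}.
Condition 2 (every backdoor path blocked by {H}):
  P1: blocked at fork node H ∈ conditioning set.
{H} satisfies the backdoor criterion.

Yes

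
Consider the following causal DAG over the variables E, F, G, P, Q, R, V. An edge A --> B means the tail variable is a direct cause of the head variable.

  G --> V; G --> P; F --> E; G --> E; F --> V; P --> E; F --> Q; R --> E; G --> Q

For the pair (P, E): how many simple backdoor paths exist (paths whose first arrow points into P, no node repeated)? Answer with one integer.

3

A backdoor path from P to E is any simple undirected path whose first edge points into P (i.e. leaves P via a parent).
Parents of P: {G}.
Enumerating:
  P1: P <- G -> V <- F -> E
  P2: P <- G -> E
  P3: P <- G -> Q <- F -> E
That exhausts the simple backdoor paths. Count: 3.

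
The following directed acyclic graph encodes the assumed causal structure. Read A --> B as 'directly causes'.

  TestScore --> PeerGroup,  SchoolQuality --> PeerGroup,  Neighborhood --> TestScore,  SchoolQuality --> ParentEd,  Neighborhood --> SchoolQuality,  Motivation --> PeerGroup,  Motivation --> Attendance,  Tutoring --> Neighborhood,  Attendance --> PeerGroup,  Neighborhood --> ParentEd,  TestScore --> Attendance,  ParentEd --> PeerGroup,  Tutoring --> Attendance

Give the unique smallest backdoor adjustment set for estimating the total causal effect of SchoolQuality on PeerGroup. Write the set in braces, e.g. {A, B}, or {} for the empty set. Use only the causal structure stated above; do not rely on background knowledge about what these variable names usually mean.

Variables eligible for adjustment (non-descendants of SchoolQuality, excluding SchoolQuality and PeerGroup): {Attendance, Motivation, Neighborhood, TestScore, Tutoring}.
Backdoor paths from SchoolQuality to PeerGroup:
  P1: SchoolQuality <- Neighborhood <- Tutoring -> Attendance <- TestScore -> PeerGroup
  P2: SchoolQuality <- Neighborhood <- Tutoring -> Attendance <- Motivation -> PeerGroup
  P3: SchoolQuality <- Neighborhood <- Tutoring -> Attendance -> PeerGroup
  P4: SchoolQuality <- Neighborhood -> ParentEd -> PeerGroup
  P5: SchoolQuality <- Neighborhood -> TestScore -> Attendance <- Motivation -> PeerGroup
  P6: SchoolQuality <- Neighborhood -> TestScore -> Attendance -> PeerGroup
  P7: SchoolQuality <- Neighborhood -> TestScore -> PeerGroup
The empty set is not sufficient: P3 (SchoolQuality <- Neighborhood <- Tutoring -> Attendance -> PeerGroup) has no collider blocking it and no conditioned non-collider, so it is open.
Try {Neighborhood}:
  P1: blocked at chain node Neighborhood ∈ conditioning set.
  P2: blocked at chain node Neighborhood ∈ conditioning set.
  P3: blocked at chain node Neighborhood ∈ conditioning set.
  P4: blocked at fork node Neighborhood ∈ conditioning set.
  P5: blocked at fork node Neighborhood ∈ conditioning set.
  P6: blocked at fork node Neighborhood ∈ conditioning set.
  P7: blocked at fork node Neighborhood ∈ conditioning set.
{Neighborhood} contains no descendant of SchoolQuality and blocks every backdoor path.
No other singleton works — e.g. {Tutoring} leaves P4 open — so {Neighborhood} is the unique smallest valid adjustment set.

{Neighborhood}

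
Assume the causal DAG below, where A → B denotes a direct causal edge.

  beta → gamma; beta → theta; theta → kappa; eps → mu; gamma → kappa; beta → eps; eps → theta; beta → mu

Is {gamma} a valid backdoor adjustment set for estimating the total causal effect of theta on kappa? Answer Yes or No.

Backdoor paths from theta to kappa (paths whose first edge points into theta):
  P1: theta <- beta -> gamma -> kappa
  P2: theta <- eps <- beta -> gamma -> kappa
  P3: theta <- eps -> mu <- beta -> gamma -> kappa
Condition 1 (no descendant of theta in the set): holds — descendants of theta are {kappa}; none are in {gamma}.
Condition 2 (every backdoor path blocked by {gamma}):
  P1: blocked at chain node gamma ∈ conditioning set.
  P2: blocked at chain node gamma ∈ conditioning set.
  P3: blocked at collider mu (neither it nor any descendant is in the conditioning set).
{gamma} satisfies the backdoor criterion.

Yes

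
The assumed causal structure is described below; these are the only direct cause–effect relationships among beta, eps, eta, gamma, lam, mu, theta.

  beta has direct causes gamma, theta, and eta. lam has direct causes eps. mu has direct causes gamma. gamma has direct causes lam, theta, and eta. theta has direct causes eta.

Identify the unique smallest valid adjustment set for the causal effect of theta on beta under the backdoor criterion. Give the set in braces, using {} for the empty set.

Variables eligible for adjustment (non-descendants of theta, excluding theta and beta): {eps, eta, lam}.
Backdoor paths from theta to beta:
  P1: theta <- eta -> gamma -> beta
  P2: theta <- eta -> beta
The empty set is not sufficient: P1 (theta <- eta -> gamma -> beta) has no collider blocking it and no conditioned non-collider, so it is open.
Try {eta}:
  P1: blocked at fork node eta ∈ conditioning set.
  P2: blocked at fork node eta ∈ conditioning set.
{eta} contains no descendant of theta and blocks every backdoor path.
No other singleton works — e.g. {eps} leaves P1 open — so {eta} is the unique smallest valid adjustment set.

{eta}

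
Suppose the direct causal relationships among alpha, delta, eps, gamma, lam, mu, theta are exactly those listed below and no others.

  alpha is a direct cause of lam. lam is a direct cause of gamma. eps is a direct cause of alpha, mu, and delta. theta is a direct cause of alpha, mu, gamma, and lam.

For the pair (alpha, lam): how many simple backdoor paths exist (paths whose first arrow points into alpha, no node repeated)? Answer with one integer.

4

A backdoor path from alpha to lam is any simple undirected path whose first edge points into alpha (i.e. leaves alpha via a parent).
Parents of alpha: {eps, theta}.
Enumerating:
  P1: alpha <- eps -> mu <- theta -> lam
  P2: alpha <- eps -> mu <- theta -> gamma <- lam
  P3: alpha <- theta -> lam
  P4: alpha <- theta -> gamma <- lam
That exhausts the simple backdoor paths. Count: 4.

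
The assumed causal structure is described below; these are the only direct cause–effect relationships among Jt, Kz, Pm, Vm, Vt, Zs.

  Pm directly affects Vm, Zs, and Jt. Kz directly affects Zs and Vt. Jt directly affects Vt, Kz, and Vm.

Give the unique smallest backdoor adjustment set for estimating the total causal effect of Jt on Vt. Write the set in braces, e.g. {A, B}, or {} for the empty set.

Variables eligible for adjustment (non-descendants of Jt, excluding Jt and Vt): {Pm}.
Backdoor paths from Jt to Vt:
  P1: Jt <- Pm -> Zs <- Kz -> Vt
Each backdoor path contains an unconditioned collider, so every path is already blocked with the empty conditioning set:
  P1: blocked at collider Zs (neither it nor any descendant is in the conditioning set).
The empty set is therefore the unique smallest valid set.

{}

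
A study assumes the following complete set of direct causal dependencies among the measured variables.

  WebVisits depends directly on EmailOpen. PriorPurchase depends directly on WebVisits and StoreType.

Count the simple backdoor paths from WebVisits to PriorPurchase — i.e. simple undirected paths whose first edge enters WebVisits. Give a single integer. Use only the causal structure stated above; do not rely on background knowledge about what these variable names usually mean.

0

A backdoor path from WebVisits to PriorPurchase is any simple undirected path whose first edge points into WebVisits (i.e. leaves WebVisits via a parent).
Parents of WebVisits: {EmailOpen}.
No simple path from any parent of WebVisits reaches PriorPurchase without revisiting WebVisits, so there are no backdoor paths.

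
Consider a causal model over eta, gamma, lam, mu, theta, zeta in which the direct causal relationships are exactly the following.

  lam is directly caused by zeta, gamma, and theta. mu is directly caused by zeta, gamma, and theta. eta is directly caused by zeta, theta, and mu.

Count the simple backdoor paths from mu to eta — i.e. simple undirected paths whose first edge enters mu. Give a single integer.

A backdoor path from mu to eta is any simple undirected path whose first edge points into mu (i.e. leaves mu via a parent).
Parents of mu: {gamma, theta, zeta}.
Enumerating:
  P1: mu <- zeta -> lam <- theta -> eta
  P2: mu <- zeta -> eta
  P3: mu <- theta -> lam <- zeta -> eta
  P4: mu <- theta -> eta
  P5: mu <- gamma -> lam <- zeta -> eta
  P6: mu <- gamma -> lam <- theta -> eta
That exhausts the simple backdoor paths. Count: 6.

6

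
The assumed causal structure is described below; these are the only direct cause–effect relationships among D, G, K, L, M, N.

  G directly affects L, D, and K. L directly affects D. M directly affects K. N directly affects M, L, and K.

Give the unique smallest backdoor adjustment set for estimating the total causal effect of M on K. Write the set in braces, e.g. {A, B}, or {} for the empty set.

Variables eligible for adjustment (non-descendants of M, excluding M and K): {D, G, L, N}.
Backdoor paths from M to K:
  P1: M <- N -> L <- G -> K
  P2: M <- N -> L -> D <- G -> K
  P3: M <- N -> K
The empty set is not sufficient: P3 (M <- N -> K) has no collider blocking it and no conditioned non-collider, so it is open.
Try {N}:
  P1: blocked at fork node N ∈ conditioning set.
  P2: blocked at fork node N ∈ conditioning set.
  P3: blocked at fork node N ∈ conditioning set.
{N} contains no descendant of M and blocks every backdoor path.
No other singleton works — e.g. {G} leaves P3 open — so {N} is the unique smallest valid adjustment set.

{N}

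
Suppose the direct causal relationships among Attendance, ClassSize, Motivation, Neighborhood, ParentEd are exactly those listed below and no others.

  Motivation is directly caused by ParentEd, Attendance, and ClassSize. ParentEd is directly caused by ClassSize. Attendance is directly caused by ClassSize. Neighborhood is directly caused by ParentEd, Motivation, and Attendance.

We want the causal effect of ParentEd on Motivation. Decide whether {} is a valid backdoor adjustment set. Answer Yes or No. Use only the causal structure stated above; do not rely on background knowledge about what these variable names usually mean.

No

Backdoor paths from ParentEd to Motivation (paths whose first edge points into ParentEd):
  P1: ParentEd <- ClassSize -> Attendance -> Motivation
  P2: ParentEd <- ClassSize -> Attendance -> Neighborhood <- Motivation
  P3: ParentEd <- ClassSize -> Motivation
Condition 1 (no descendant of ParentEd in the set): holds — descendants of ParentEd are {Motivation, Neighborhood}; none are in {}.
Condition 2 (every backdoor path blocked by {}):
  P1: open — no interior node is in the conditioning set.
  P2: blocked at collider Neighborhood (neither it nor any descendant is in the conditioning set).
  P3: open — no interior node is in the conditioning set.
{} does not satisfy the backdoor criterion.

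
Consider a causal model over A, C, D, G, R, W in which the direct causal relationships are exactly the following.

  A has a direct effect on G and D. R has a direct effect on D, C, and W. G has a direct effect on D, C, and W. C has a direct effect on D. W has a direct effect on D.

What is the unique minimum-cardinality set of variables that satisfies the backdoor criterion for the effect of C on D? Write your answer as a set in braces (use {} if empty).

Variables eligible for adjustment (non-descendants of C, excluding C and D): {A, G, R, W}.
Backdoor paths from C to D:
  P1: C <- G <- A -> D
  P2: C <- G -> W <- R -> D
  P3: C <- G -> W -> D
  P4: C <- G -> D
  P5: C <- R -> W <- G <- A -> D
  P6: C <- R -> W <- G -> D
  P7: C <- R -> W -> D
  P8: C <- R -> D
The empty set is not sufficient: P1 (C <- G <- A -> D) has no collider blocking it and no conditioned non-collider, so it is open.
Try {G, R}:
  P1: blocked at chain node G ∈ conditioning set.
  P2: blocked at fork node G ∈ conditioning set.
  P3: blocked at fork node G ∈ conditioning set.
  P4: blocked at fork node G ∈ conditioning set.
  P5: blocked at fork node R ∈ conditioning set.
  P6: blocked at fork node R ∈ conditioning set.
  P7: blocked at fork node R ∈ conditioning set.
  P8: blocked at fork node R ∈ conditioning set.
{G, R} contains no descendant of C and blocks every backdoor path.
Every element of {G, R} is needed (dropping G leaves P1 open; dropping R leaves P7 open), so no proper subset is valid.
Among all size-2 subsets of the eligible variables, only {G, R} blocks every backdoor path, so it is the unique smallest valid adjustment set.

{G, R}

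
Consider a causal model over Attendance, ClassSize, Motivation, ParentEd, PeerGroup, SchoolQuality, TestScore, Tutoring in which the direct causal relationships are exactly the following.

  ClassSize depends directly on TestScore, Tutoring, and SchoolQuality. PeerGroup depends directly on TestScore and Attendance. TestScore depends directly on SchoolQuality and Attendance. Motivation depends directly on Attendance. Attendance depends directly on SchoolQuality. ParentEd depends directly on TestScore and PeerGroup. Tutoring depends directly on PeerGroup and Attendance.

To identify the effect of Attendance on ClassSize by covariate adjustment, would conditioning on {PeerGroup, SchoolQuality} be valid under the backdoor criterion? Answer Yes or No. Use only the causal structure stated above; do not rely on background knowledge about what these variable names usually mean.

No

Backdoor paths from Attendance to ClassSize (paths whose first edge points into Attendance):
  P1: Attendance <- SchoolQuality -> TestScore -> PeerGroup -> Tutoring -> ClassSize
  P2: Attendance <- SchoolQuality -> TestScore -> ClassSize
  P3: Attendance <- SchoolQuality -> TestScore -> ParentEd <- PeerGroup -> Tutoring -> ClassSize
  P4: Attendance <- SchoolQuality -> ClassSize
Condition 1 (no descendant of Attendance in the set): FAILS — PeerGroup is a descendant of Attendance.
Condition 2 (every backdoor path blocked by {PeerGroup, SchoolQuality}):
  P1: blocked at fork node SchoolQuality ∈ conditioning set.
  P2: blocked at fork node SchoolQuality ∈ conditioning set.
  P3: blocked at fork node SchoolQuality ∈ conditioning set.
  P4: blocked at fork node SchoolQuality ∈ conditioning set.
{PeerGroup, SchoolQuality} does not satisfy the backdoor criterion.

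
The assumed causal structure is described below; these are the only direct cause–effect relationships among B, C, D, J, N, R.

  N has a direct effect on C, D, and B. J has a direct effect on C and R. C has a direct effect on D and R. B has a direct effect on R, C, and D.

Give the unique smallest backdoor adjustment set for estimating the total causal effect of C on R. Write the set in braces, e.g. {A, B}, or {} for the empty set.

Variables eligible for adjustment (non-descendants of C, excluding C and R): {B, J, N}.
Backdoor paths from C to R:
  P1: C <- J -> R
  P2: C <- N -> B -> R
  P3: C <- N -> D <- B -> R
  P4: C <- B -> R
The empty set is not sufficient: P1 (C <- J -> R) has no collider blocking it and no conditioned non-collider, so it is open.
Try {B, J}:
  P1: blocked at fork node J ∈ conditioning set.
  P2: blocked at chain node B ∈ conditioning set.
  P3: blocked at collider D (neither it nor any descendant is in the conditioning set).
  P4: blocked at fork node B ∈ conditioning set.
{B, J} contains no descendant of C and blocks every backdoor path.
Every element of {B, J} is needed (dropping B leaves P2 open; dropping J leaves P1 open), so no proper subset is valid.
Among all size-2 subsets of the eligible variables, only {B, J} blocks every backdoor path, so it is the unique smallest valid adjustment set.

{B, J}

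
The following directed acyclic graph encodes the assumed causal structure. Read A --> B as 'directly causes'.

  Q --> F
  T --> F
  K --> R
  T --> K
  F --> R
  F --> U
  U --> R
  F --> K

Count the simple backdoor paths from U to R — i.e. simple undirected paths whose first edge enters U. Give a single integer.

A backdoor path from U to R is any simple undirected path whose first edge points into U (i.e. leaves U via a parent).
Parents of U: {F}.
Enumerating:
  P1: U <- F <- T -> K -> R
  P2: U <- F -> K -> R
  P3: U <- F -> R
That exhausts the simple backdoor paths. Count: 3.

3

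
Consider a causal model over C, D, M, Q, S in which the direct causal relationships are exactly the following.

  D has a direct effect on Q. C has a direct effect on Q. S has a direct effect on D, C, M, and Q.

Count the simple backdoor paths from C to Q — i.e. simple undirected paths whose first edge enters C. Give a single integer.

A backdoor path from C to Q is any simple undirected path whose first edge points into C (i.e. leaves C via a parent).
Parents of C: {S}.
Enumerating:
  P1: C <- S -> D -> Q
  P2: C <- S -> Q
That exhausts the simple backdoor paths. Count: 2.

2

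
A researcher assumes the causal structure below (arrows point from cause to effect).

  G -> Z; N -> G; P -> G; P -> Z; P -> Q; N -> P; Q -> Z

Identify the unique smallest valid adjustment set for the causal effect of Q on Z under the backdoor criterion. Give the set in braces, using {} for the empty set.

{P}

Variables eligible for adjustment (non-descendants of Q, excluding Q and Z): {G, N, P}.
Backdoor paths from Q to Z:
  P1: Q <- P <- N -> G -> Z
  P2: Q <- P -> G -> Z
  P3: Q <- P -> Z
The empty set is not sufficient: P1 (Q <- P <- N -> G -> Z) has no collider blocking it and no conditioned non-collider, so it is open.
Try {P}:
  P1: blocked at chain node P ∈ conditioning set.
  P2: blocked at fork node P ∈ conditioning set.
  P3: blocked at fork node P ∈ conditioning set.
{P} contains no descendant of Q and blocks every backdoor path.
No other singleton works — e.g. {N} leaves P2 open — so {P} is the unique smallest valid adjustment set.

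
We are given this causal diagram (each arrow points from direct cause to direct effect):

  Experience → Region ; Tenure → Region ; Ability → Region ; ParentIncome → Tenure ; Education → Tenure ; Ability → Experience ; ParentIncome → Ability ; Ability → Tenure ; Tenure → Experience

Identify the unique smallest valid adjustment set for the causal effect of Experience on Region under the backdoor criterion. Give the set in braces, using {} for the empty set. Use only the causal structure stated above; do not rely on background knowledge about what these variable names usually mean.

Variables eligible for adjustment (non-descendants of Experience, excluding Experience and Region): {Ability, Education, ParentIncome, Tenure}.
Backdoor paths from Experience to Region:
  P1: Experience <- Ability <- ParentIncome -> Tenure -> Region
  P2: Experience <- Ability -> Tenure -> Region
  P3: Experience <- Ability -> Region
  P4: Experience <- Tenure <- ParentIncome -> Ability -> Region
  P5: Experience <- Tenure <- Ability -> Region
  P6: Experience <- Tenure -> Region
The empty set is not sufficient: P1 (Experience <- Ability <- ParentIncome -> Tenure -> Region) has no collider blocking it and no conditioned non-collider, so it is open.
Try {Ability, Tenure}:
  P1: blocked at chain node Ability ∈ conditioning set.
  P2: blocked at fork node Ability ∈ conditioning set.
  P3: blocked at fork node Ability ∈ conditioning set.
  P4: blocked at chain node Tenure ∈ conditioning set.
  P5: blocked at chain node Tenure ∈ conditioning set.
  P6: blocked at fork node Tenure ∈ conditioning set.
{Ability, Tenure} contains no descendant of Experience and blocks every backdoor path.
Every element of {Ability, Tenure} is needed (dropping Ability leaves P3 open; dropping Tenure leaves P6 open), so no proper subset is valid.
Among all size-2 subsets of the eligible variables, only {Ability, Tenure} blocks every backdoor path, so it is the unique smallest valid adjustment set.

{Ability, Tenure}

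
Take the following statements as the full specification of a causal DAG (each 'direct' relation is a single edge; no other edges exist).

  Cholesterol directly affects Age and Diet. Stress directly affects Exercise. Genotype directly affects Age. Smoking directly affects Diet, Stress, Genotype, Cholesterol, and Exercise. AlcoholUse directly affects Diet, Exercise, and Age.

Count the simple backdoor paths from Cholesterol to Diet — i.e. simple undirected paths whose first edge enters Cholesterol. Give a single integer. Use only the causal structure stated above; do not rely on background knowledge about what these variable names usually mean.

A backdoor path from Cholesterol to Diet is any simple undirected path whose first edge points into Cholesterol (i.e. leaves Cholesterol via a parent).
Parents of Cholesterol: {Smoking}.
Enumerating:
  P1: Cholesterol <- Smoking -> Genotype -> Age <- AlcoholUse -> Diet
  P2: Cholesterol <- Smoking -> Stress -> Exercise <- AlcoholUse -> Diet
  P3: Cholesterol <- Smoking -> Diet
  P4: Cholesterol <- Smoking -> Exercise <- AlcoholUse -> Diet
That exhausts the simple backdoor paths. Count: 4.

4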